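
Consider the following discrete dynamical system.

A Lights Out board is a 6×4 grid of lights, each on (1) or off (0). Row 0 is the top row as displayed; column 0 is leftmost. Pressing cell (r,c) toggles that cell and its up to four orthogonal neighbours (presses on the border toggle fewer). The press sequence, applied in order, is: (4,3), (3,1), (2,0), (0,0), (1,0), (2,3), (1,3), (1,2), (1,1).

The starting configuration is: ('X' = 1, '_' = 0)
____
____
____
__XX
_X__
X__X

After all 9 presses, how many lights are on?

[0] ____
____
____
__XX
_X__
X__X
[1] ____
____
____
__X_
_XXX
X___
[2] ____
____
_X__
XX__
__XX
X___
[3] ____
X___
X___
_X__
__XX
X___
[4] XX__
____
X___
_X__
__XX
X___
[5] _X__
XX__
____
_X__
__XX
X___
[6] _X__
XX_X
__XX
_X_X
__XX
X___
[7] _X_X
XXX_
__X_
_X_X
__XX
X___
[8] _XXX
X__X
____
_X_X
__XX
X___
[9] __XX
_XXX
_X__
_X_X
__XX
X___

11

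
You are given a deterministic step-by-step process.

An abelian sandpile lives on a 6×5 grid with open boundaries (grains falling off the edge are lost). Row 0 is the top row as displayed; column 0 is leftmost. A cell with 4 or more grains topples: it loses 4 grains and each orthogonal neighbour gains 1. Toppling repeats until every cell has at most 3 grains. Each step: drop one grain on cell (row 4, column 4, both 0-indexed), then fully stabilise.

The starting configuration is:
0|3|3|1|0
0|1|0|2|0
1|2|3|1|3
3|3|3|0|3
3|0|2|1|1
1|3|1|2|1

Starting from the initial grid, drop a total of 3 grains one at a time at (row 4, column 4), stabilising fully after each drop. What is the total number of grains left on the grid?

47

t=0: 0|3|3|1|0
0|1|0|2|0
1|2|3|1|3
3|3|3|0|3
3|0|2|1|1
1|3|1|2|1
t=1: 0|3|3|1|0
0|1|0|2|0
1|2|3|1|3
3|3|3|0|3
3|0|2|1|2
1|3|1|2|1
t=2: 0|3|3|1|0
0|1|0|2|0
1|2|3|1|3
3|3|3|0|3
3|0|2|1|3
1|3|1|2|1
t=3: 0|3|3|1|0
0|1|0|2|1
1|2|3|2|0
3|3|3|1|1
3|0|2|2|1
1|3|1|2|2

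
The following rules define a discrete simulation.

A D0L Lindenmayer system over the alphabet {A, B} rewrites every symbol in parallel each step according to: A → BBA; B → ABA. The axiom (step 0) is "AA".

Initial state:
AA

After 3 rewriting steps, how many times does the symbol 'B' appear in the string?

28

k=0  AA
k=1  BBABBA
k=2  ABAABABBAABAABABBA
k=3  BBAABABBABBAABABBAABAABABBABBAABABBABBAABABBAABAABABBA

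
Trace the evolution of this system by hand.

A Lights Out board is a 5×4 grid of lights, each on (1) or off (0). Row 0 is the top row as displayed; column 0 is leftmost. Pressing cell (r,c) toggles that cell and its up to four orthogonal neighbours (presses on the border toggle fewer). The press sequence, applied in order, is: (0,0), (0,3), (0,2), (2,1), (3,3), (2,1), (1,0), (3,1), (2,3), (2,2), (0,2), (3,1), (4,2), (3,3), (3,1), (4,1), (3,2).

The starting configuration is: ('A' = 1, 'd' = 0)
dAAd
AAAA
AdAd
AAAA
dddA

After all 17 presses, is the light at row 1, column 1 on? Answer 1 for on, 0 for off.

0

0) dAAd
AAAA
AdAd
AAAA
dddA
1) AdAd
dAAA
AdAd
AAAA
dddA
2) AddA
dAAd
AdAd
AAAA
dddA
3) AAAd
dAdd
AdAd
AAAA
dddA
4) AAAd
dddd
dAdd
AdAA
dddA
5) AAAd
dddd
dAdA
Addd
dddd
6) AAAd
dAdd
AdAA
AAdd
dddd
7) dAAd
Addd
ddAA
AAdd
dddd
8) dAAd
Addd
dAAA
ddAd
dAdd
9) dAAd
AddA
dAdd
ddAA
dAdd
10) dAAd
AdAA
ddAA
dddA
dAdd
11) dddA
AddA
ddAA
dddA
dAdd
12) dddA
AddA
dAAA
AAAA
dddd
13) dddA
AddA
dAAA
AAdA
dAAA
14) dddA
AddA
dAAd
AAAd
dAAd
15) dddA
AddA
ddAd
dddd
ddAd
16) dddA
AddA
ddAd
dAdd
AAdd
17) dddA
AddA
dddd
ddAA
AAAd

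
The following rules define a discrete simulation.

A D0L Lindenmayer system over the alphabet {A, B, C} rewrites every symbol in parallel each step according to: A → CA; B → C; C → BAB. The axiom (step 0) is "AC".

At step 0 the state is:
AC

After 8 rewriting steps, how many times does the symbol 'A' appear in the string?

t=0: AC
t=1: CABAB
t=2: BABCACCAC
t=3: CCACBABCABABBABCABAB
t=4: BABBABCABABCCACBABCACCACCCACBABCACCAC
t=5: CCACCCACBABCACCACBABBABCABABCCACBABCABABBABCABABBABBABCABABCCACBABCABABBABCABAB
t=6: BABBABCABABBABBABCABABCCACBABCABABBABCABABCCACCCACBABCACCA…CCACCCACCCACBABCACCACBABBABCABABCCACBABCACCACCCACBABCACCAC  (len 150)
t=7: CCACCCACBABCACCACCCACCCACBABCACCACBABBABCABABCCACBABCACCAC…ABCABABCCACBABCABABBABCABABBABBABCABABCCACBABCABABBABCABAB  (len 313)
t=8: BABBABCABABBABBABCABABCCACBABCABABBABCABABBABBABCABABBABBA…CCACCCACCCACBABCACCACBABBABCABABCCACBABCACCACCCACBABCACCAC  (len 605)

199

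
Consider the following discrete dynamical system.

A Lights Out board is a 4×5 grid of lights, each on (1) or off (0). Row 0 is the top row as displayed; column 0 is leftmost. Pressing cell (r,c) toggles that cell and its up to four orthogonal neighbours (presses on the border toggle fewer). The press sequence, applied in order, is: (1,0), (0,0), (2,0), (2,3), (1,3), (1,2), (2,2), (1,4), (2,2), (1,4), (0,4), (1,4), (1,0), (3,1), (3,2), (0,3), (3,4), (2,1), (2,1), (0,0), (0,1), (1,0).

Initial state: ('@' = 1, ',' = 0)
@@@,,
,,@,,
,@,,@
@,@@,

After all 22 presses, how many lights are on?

12

step 0: @@@,,
,,@,,
,@,,@
@,@@,
step 1: ,@@,,
@@@,,
@@,,@
@,@@,
step 2: @,@,,
,@@,,
@@,,@
@,@@,
step 3: @,@,,
@@@,,
,,,,@
,,@@,
step 4: @,@,,
@@@@,
,,@@,
,,@,,
step 5: @,@@,
@@,,@
,,@,,
,,@,,
step 6: @,,@,
@,@@@
,,,,,
,,@,,
step 7: @,,@,
@,,@@
,@@@,
,,,,,
step 8: @,,@@
@,,,,
,@@@@
,,,,,
step 9: @,,@@
@,@,,
,,,,@
,,@,,
step 10: @,,@,
@,@@@
,,,,,
,,@,,
step 11: @,,,@
@,@@,
,,,,,
,,@,,
step 12: @,,,,
@,@,@
,,,,@
,,@,,
step 13: ,,,,,
,@@,@
@,,,@
,,@,,
step 14: ,,,,,
,@@,@
@@,,@
@@,,,
step 15: ,,,,,
,@@,@
@@@,@
@,@@,
step 16: ,,@@@
,@@@@
@@@,@
@,@@,
step 17: ,,@@@
,@@@@
@@@,,
@,@,@
step 18: ,,@@@
,,@@@
,,,,,
@@@,@
step 19: ,,@@@
,@@@@
@@@,,
@,@,@
step 20: @@@@@
@@@@@
@@@,,
@,@,@
step 21: ,,,@@
@,@@@
@@@,,
@,@,@
step 22: @,,@@
,@@@@
,@@,,
@,@,@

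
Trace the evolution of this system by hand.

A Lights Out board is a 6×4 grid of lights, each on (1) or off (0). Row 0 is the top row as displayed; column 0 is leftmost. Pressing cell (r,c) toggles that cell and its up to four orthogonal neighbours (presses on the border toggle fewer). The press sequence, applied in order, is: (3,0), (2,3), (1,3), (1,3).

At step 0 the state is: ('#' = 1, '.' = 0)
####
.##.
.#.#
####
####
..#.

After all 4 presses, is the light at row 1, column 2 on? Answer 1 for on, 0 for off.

gen 0: ####
.##.
.#.#
####
####
..#.
gen 1: ####
.##.
##.#
..##
.###
..#.
gen 2: ####
.###
###.
..#.
.###
..#.
gen 3: ###.
.#..
####
..#.
.###
..#.
gen 4: ####
.###
###.
..#.
.###
..#.

1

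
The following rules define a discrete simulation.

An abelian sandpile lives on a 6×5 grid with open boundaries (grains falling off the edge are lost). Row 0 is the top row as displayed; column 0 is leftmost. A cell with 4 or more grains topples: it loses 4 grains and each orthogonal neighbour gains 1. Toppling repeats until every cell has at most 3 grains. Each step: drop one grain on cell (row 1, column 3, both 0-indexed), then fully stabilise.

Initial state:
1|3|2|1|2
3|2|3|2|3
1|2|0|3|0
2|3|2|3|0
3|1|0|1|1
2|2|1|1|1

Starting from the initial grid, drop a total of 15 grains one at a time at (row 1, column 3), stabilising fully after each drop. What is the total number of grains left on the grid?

k=0  1|3|2|1|2
3|2|3|2|3
1|2|0|3|0
2|3|2|3|0
3|1|0|1|1
2|2|1|1|1
k=1  1|3|2|1|2
3|2|3|3|3
1|2|0|3|0
2|3|2|3|0
3|1|0|1|1
2|2|1|1|1
k=2  1|3|3|2|3
3|3|0|3|0
1|2|2|1|2
2|3|3|0|1
3|1|0|2|1
2|2|1|1|1
k=3  1|3|3|3|3
3|3|1|0|1
1|2|2|2|2
2|3|3|0|1
3|1|0|2|1
2|2|1|1|1
k=4  1|3|3|3|3
3|3|1|1|1
1|2|2|2|2
2|3|3|0|1
3|1|0|2|1
2|2|1|1|1
k=5  1|3|3|3|3
3|3|1|2|1
1|2|2|2|2
2|3|3|0|1
3|1|0|2|1
2|2|1|1|1
k=6  1|3|3|3|3
3|3|1|3|1
1|2|2|2|2
2|3|3|0|1
3|1|0|2|1
2|2|1|1|1
k=7  3|1|2|2|0
0|2|0|2|3
2|3|3|3|2
2|3|3|0|1
3|1|0|2|1
2|2|1|1|1
k=8  3|1|2|2|0
0|2|0|3|3
2|3|3|3|2
2|3|3|0|1
3|1|0|2|1
2|2|1|1|1
k=9  3|1|2|3|1
0|3|2|2|1
3|1|2|2|0
3|1|1|2|2
3|2|1|2|1
2|2|1|1|1
k=10  3|1|2|3|1
0|3|2|3|1
3|1|2|2|0
3|1|1|2|2
3|2|1|2|1
2|2|1|1|1
k=11  3|1|3|0|2
0|3|3|1|2
3|1|2|3|0
3|1|1|2|2
3|2|1|2|1
2|2|1|1|1
k=12  3|1|3|0|2
0|3|3|2|2
3|1|2|3|0
3|1|1|2|2
3|2|1|2|1
2|2|1|1|1
k=13  3|1|3|0|2
0|3|3|3|2
3|1|2|3|0
3|1|1|2|2
3|2|1|2|1
2|2|1|1|1
k=14  3|3|0|2|2
1|0|3|2|3
3|3|0|1|1
3|1|2|3|2
3|2|1|2|1
2|2|1|1|1
k=15  3|3|0|2|2
1|0|3|3|3
3|3|0|1|1
3|1|2|3|2
3|2|1|2|1
2|2|1|1|1

55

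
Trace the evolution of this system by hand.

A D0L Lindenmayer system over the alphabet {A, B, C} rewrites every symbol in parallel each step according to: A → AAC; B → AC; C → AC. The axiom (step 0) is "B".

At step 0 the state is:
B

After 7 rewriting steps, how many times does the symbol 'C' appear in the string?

233

t=0: B
t=1: AC
t=2: AACAC
t=3: AACAACACAACAC
t=4: AACAACACAACAACACAACACAACAACACAACAC
t=5: AACAACACAACAACACAACACAACAACACAACAACACAACACAACAACACAACACAACAACACAACAACACAACACAACAACACAACAC
t=6: AACAACACAACAACACAACACAACAACACAACAACACAACACAACAACACAACACAAC…CAACACAACACAACAACACAACACAACAACACAACAACACAACACAACAACACAACAC  (len 233)
t=7: AACAACACAACAACACAACACAACAACACAACAACACAACACAACAACACAACACAAC…CAACACAACACAACAACACAACACAACAACACAACAACACAACACAACAACACAACAC  (len 610)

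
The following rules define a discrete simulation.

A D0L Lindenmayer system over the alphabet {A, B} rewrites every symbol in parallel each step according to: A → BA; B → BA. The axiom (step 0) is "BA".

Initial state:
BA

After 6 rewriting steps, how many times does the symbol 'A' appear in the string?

64

[0] BA
[1] BABA
[2] BABABABA
[3] BABABABABABABABA
[4] BABABABABABABABABABABABABABABABA
[5] BABABABABABABABABABABABABABABABABABABABABABABABABABABABABABABABA
[6] BABABABABABABABABABABABABABABABABABABABABABABABABABABABABA…BABABABABABABABABABABABABABABABABABABABABABABABABABABABABA  (len 128)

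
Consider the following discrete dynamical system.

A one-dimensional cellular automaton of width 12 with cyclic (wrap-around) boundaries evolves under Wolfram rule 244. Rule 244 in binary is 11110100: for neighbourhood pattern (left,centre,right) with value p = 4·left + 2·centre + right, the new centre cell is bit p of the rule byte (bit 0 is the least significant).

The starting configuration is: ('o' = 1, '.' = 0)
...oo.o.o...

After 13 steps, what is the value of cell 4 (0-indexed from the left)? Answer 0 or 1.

gen 0: ...oo.o.o...
gen 1: ....oooooo..
gen 2: .....oooooo.
gen 3: ......oooooo
gen 4: o......ooooo
gen 5: oo......oooo
gen 6: ooo......ooo
gen 7: oooo......oo
gen 8: ooooo......o
gen 9: oooooo......
gen 10: .oooooo.....
gen 11: ..oooooo....
gen 12: ...oooooo...
gen 13: ....oooooo..

1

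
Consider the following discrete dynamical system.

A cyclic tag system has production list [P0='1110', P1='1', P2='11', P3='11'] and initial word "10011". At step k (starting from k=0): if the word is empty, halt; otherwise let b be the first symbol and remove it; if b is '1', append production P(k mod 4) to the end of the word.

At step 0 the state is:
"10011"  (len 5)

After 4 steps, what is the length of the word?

7

[0] "10011"  (len 5)
[1] "00111110"  (len 8)
[2] "0111110"  (len 7)
[3] "111110"  (len 6)
[4] "1111011"  (len 7)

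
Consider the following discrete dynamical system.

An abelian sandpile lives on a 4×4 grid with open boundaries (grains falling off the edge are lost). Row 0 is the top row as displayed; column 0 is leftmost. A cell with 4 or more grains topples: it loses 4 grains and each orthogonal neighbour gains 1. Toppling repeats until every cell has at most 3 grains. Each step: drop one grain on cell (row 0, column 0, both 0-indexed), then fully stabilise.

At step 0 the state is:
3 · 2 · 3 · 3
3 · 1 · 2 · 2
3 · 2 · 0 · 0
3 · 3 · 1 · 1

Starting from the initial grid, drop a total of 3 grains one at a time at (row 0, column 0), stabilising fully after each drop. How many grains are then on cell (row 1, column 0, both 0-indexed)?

t=0: 3 · 2 · 3 · 3
3 · 1 · 2 · 2
3 · 2 · 0 · 0
3 · 3 · 1 · 1
t=1: 1 · 3 · 3 · 3
1 · 3 · 2 · 2
2 · 0 · 1 · 0
1 · 1 · 2 · 1
t=2: 2 · 3 · 3 · 3
1 · 3 · 2 · 2
2 · 0 · 1 · 0
1 · 1 · 2 · 1
t=3: 3 · 3 · 3 · 3
1 · 3 · 2 · 2
2 · 0 · 1 · 0
1 · 1 · 2 · 1

1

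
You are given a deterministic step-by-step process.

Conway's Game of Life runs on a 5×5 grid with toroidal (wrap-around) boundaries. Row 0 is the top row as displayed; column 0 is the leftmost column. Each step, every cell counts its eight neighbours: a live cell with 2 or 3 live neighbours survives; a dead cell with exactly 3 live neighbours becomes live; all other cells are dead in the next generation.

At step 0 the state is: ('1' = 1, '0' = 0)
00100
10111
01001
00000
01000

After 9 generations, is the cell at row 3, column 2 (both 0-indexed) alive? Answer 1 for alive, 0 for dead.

1

gen 0: 00100
10111
01001
00000
01000
gen 1: 10101
10101
01101
10000
00000
gen 2: 10001
00100
00101
11000
11001
gen 3: 00011
11001
10110
00110
00000
gen 4: 00011
01000
10000
01111
00101
gen 5: 10111
10001
10011
01101
01000
gen 6: 00110
00100
00100
01101
00000
gen 7: 00110
01100
00100
01110
01000
gen 8: 00010
01000
00000
01010
01000
gen 9: 00100
00000
00100
00100
00000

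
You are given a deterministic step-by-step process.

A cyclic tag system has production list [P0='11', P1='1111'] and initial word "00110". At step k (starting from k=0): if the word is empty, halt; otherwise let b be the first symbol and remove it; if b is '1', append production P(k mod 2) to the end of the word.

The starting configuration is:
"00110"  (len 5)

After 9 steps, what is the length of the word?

14

step 0: "00110"  (len 5)
step 1: "0110"  (len 4)
step 2: "110"  (len 3)
step 3: "1011"  (len 4)
step 4: "0111111"  (len 7)
step 5: "111111"  (len 6)
step 6: "111111111"  (len 9)
step 7: "1111111111"  (len 10)
step 8: "1111111111111"  (len 13)
step 9: "11111111111111"  (len 14)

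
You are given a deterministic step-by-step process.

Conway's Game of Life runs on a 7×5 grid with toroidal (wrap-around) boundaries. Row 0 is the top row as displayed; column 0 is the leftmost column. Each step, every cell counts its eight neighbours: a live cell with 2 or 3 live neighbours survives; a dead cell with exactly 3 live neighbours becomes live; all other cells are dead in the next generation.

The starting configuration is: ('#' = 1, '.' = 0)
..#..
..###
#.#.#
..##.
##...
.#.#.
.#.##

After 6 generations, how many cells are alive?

0) ..#..
..###
#.#.#
..##.
##...
.#.#.
.#.##
1) ##...
#.#.#
#....
..##.
##.##
.#.#.
##.##
2) .....
....#
#.#..
..##.
##...
.....
...#.
3) .....
.....
.##.#
#.###
.##..
.....
.....
4) .....
.....
.##.#
....#
###.#
.....
.....
5) .....
.....
#..#.
....#
##.##
##...
.....
6) .....
.....
....#
.##..
.###.
.##..
.....

8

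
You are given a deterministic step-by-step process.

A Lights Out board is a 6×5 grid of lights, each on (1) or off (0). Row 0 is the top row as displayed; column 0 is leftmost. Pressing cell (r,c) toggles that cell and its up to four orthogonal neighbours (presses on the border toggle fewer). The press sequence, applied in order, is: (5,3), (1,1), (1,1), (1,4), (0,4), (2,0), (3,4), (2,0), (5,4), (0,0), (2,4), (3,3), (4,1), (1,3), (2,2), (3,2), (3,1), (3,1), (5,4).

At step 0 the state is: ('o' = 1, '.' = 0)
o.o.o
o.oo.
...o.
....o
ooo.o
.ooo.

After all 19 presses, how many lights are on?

12

0) o.o.o
o.oo.
...o.
....o
ooo.o
.ooo.
1) o.o.o
o.oo.
...o.
....o
ooooo
.o..o
2) ooo.o
.o.o.
.o.o.
....o
ooooo
.o..o
3) o.o.o
o.oo.
...o.
....o
ooooo
.o..o
4) o.o..
o.o.o
...oo
....o
ooooo
.o..o
5) o.ooo
o.o..
...oo
....o
ooooo
.o..o
6) o.ooo
..o..
oo.oo
o...o
ooooo
.o..o
7) o.ooo
..o..
oo.o.
o..o.
oooo.
.o..o
8) o.ooo
o.o..
...o.
...o.
oooo.
.o..o
9) o.ooo
o.o..
...o.
...o.
ooooo
.o.o.
10) .oooo
..o..
...o.
...o.
ooooo
.o.o.
11) .oooo
..o.o
....o
...oo
ooooo
.o.o.
12) .oooo
..o.o
...oo
..o..
ooo.o
.o.o.
13) .oooo
..o.o
...oo
.oo..
....o
...o.
14) .oo.o
...o.
....o
.oo..
....o
...o.
15) .oo.o
..oo.
.oooo
.o...
....o
...o.
16) .oo.o
..oo.
.o.oo
..oo.
..o.o
...o.
17) .oo.o
..oo.
...oo
oo.o.
.oo.o
...o.
18) .oo.o
..oo.
.o.oo
..oo.
..o.o
...o.
19) .oo.o
..oo.
.o.oo
..oo.
..o..
....o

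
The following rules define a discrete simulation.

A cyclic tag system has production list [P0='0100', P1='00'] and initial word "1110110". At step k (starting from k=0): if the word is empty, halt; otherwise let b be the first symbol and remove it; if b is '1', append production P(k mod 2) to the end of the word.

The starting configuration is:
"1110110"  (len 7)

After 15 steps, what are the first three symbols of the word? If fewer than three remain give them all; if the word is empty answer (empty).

000

step 0: "1110110"  (len 7)
step 1: "1101100100"  (len 10)
step 2: "10110010000"  (len 11)
step 3: "01100100000100"  (len 14)
step 4: "1100100000100"  (len 13)
step 5: "1001000001000100"  (len 16)
step 6: "00100000100010000"  (len 17)
step 7: "0100000100010000"  (len 16)
step 8: "100000100010000"  (len 15)
step 9: "000001000100000100"  (len 18)
step 10: "00001000100000100"  (len 17)
step 11: "0001000100000100"  (len 16)
step 12: "001000100000100"  (len 15)
step 13: "01000100000100"  (len 14)
step 14: "1000100000100"  (len 13)
step 15: "0001000001000100"  (len 16)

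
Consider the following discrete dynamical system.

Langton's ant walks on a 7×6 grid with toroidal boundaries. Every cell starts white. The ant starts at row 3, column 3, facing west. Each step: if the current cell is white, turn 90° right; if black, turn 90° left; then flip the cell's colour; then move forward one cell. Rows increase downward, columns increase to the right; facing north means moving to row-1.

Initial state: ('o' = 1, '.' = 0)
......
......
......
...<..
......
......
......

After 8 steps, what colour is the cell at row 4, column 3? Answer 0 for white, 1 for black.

[0] ......
......
......
...<..
......
......
......
[1] ......
......
...^..
...o..
......
......
......
[2] ......
......
...o>.
...o..
......
......
......
[3] ......
......
...oo.
...ov.
......
......
......
[4] ......
......
...oo.
...<o.
......
......
......
[5] ......
......
...oo.
....o.
...v..
......
......
[6] ......
......
...oo.
....o.
..<o..
......
......
[7] ......
......
...oo.
..^.o.
..oo..
......
......
[8] ......
......
...oo.
..o>o.
..oo..
......
......

1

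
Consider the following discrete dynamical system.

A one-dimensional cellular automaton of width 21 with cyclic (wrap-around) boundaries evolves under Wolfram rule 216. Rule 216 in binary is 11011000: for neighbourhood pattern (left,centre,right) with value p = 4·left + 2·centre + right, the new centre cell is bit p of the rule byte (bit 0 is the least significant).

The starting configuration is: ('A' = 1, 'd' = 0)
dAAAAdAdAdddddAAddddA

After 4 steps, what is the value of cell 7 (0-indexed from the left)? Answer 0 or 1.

1

t=0: dAAAAdAdAdddddAAddddA
t=1: dAAAAddddAddddAAAdddd
t=2: dAAAAAddddAdddAAAAddd
t=3: dAAAAAAddddAddAAAAAdd
t=4: dAAAAAAAddddAdAAAAAAd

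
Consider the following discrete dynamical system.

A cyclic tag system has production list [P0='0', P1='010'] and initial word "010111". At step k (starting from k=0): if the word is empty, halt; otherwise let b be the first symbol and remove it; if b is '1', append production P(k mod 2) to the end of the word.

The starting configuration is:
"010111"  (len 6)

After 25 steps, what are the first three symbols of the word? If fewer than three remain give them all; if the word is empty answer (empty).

0) "010111"  (len 6)
1) "10111"  (len 5)
2) "0111010"  (len 7)
3) "111010"  (len 6)
4) "11010010"  (len 8)
5) "10100100"  (len 8)
6) "0100100010"  (len 10)
7) "100100010"  (len 9)
8) "00100010010"  (len 11)
9) "0100010010"  (len 10)
10) "100010010"  (len 9)
11) "000100100"  (len 9)
12) "00100100"  (len 8)
13) "0100100"  (len 7)
14) "100100"  (len 6)
15) "001000"  (len 6)
16) "01000"  (len 5)
17) "1000"  (len 4)
18) "000010"  (len 6)
19) "00010"  (len 5)
20) "0010"  (len 4)
21) "010"  (len 3)
22) "10"  (len 2)
23) "00"  (len 2)
24) "0"  (len 1)
25) (halted — word empty)

(empty)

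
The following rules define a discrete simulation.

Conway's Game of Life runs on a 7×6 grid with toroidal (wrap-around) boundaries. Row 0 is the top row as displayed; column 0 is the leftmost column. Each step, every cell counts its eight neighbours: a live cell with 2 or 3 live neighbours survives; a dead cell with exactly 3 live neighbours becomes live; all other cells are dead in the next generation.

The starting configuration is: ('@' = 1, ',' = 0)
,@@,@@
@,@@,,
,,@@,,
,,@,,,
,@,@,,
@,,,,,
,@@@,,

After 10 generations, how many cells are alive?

t=0: ,@@,@@
@,@@,,
,,@@,,
,,@,,,
,@,@,,
@,,,,,
,@@@,,
t=1: ,,,,@@
@,,,,@
,,,,,,
,@,,,,
,@@,,,
@,,@,,
,,,@@@
t=2: ,,,@,,
@,,,@@
@,,,,,
,@@,,,
@@@,,,
@@,@,@
@,,@,,
t=3: @,,@,,
@,,,@@
@,,,,,
,,@,,,
,,,@,@
,,,@@@
@@,@,@
t=4: ,,@@,,
@@,,@,
@@,,,,
,,,,,,
,,@@,@
,,,@,,
,@,@,,
t=5: @,,@@,
@,,@,@
@@,,,@
@@@,,,
,,@@@,
,,,@,,
,,,@@,
t=6: @,@,,,
,,@@,,
,,,,@,
,,,,@,
,,,,@,
,,,,,,
,,@,,@
t=7: ,,@,,,
,@@@,,
,,,,@,
,,,@@@
,,,,,,
,,,,,,
,@,,,,
t=8: ,,,@,,
,@@@,,
,,,,,@
,,,@@@
,,,,@,
,,,,,,
,,,,,,
t=9: ,,,@,,
,,@@@,
@,,,,@
,,,@,@
,,,@@@
,,,,,,
,,,,,,
t=10: ,,@@@,
,,@@@@
@,@,,@
,,,@,,
,,,@,@
,,,,@,
,,,,,,

14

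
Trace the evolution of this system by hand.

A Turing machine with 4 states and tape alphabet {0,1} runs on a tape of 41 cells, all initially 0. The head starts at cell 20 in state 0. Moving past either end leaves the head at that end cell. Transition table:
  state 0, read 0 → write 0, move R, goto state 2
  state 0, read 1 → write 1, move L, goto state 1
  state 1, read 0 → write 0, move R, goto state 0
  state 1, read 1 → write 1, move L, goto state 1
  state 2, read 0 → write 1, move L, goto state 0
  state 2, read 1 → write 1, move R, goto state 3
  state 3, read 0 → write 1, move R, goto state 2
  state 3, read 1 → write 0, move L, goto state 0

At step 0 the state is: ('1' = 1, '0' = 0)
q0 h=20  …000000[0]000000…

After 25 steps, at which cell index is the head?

21

step 0: q0 h=20  …000000[0]000000…
step 1: q2 h=21  …000000[0]000000…
step 2: q0 h=20  …000000[0]100000…
step 3: q2 h=21  …000000[1]000000…
step 4: q3 h=22  …000001[0]000000…
step 5: q2 h=23  …000011[0]000000…
step 6: q0 h=22  …000001[1]100000…
step 7: q1 h=21  …000000[1]110000…
step 8: q1 h=20  …000000[0]111000…
step 9: q0 h=21  …000000[1]110000…
step 10: q1 h=20  …000000[0]111000…
step 11: q0 h=21  …000000[1]110000…
step 12: q1 h=20  …000000[0]111000…
step 13: q0 h=21  …000000[1]110000…
step 14: q1 h=20  …000000[0]111000…
step 15: q0 h=21  …000000[1]110000…
step 16: q1 h=20  …000000[0]111000…
step 17: q0 h=21  …000000[1]110000…
step 18: q1 h=20  …000000[0]111000…
step 19: q0 h=21  …000000[1]110000…
step 20: q1 h=20  …000000[0]111000…
step 21: q0 h=21  …000000[1]110000…
step 22: q1 h=20  …000000[0]111000…
step 23: q0 h=21  …000000[1]110000…
step 24: q1 h=20  …000000[0]111000…
step 25: q0 h=21  …000000[1]110000…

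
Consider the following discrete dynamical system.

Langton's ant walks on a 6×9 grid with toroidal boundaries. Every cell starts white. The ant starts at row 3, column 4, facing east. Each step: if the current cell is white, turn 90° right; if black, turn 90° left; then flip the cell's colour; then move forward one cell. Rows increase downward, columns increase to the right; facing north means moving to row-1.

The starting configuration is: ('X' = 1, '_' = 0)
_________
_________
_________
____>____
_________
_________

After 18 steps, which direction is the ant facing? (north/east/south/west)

west

step 0: _________
_________
_________
____>____
_________
_________
step 1: _________
_________
_________
____X____
____v____
_________
step 2: _________
_________
_________
____X____
___<X____
_________
step 3: _________
_________
_________
___^X____
___XX____
_________
step 4: _________
_________
_________
___X>____
___XX____
_________
step 5: _________
_________
____^____
___X_____
___XX____
_________
step 6: _________
_________
____X>___
___X_____
___XX____
_________
step 7: _________
_________
____XX___
___X_v___
___XX____
_________
step 8: _________
_________
____XX___
___X<X___
___XX____
_________
step 9: _________
_________
____^X___
___XXX___
___XX____
_________
step 10: _________
_________
___<_X___
___XXX___
___XX____
_________
step 11: _________
___^_____
___X_X___
___XXX___
___XX____
_________
step 12: _________
___X>____
___X_X___
___XXX___
___XX____
_________
step 13: _________
___XX____
___XvX___
___XXX___
___XX____
_________
step 14: _________
___XX____
___<XX___
___XXX___
___XX____
_________
step 15: _________
___XX____
____XX___
___vXX___
___XX____
_________
step 16: _________
___XX____
____XX___
____>X___
___XX____
_________
step 17: _________
___XX____
____^X___
_____X___
___XX____
_________
step 18: _________
___XX____
___<_X___
_____X___
___XX____
_________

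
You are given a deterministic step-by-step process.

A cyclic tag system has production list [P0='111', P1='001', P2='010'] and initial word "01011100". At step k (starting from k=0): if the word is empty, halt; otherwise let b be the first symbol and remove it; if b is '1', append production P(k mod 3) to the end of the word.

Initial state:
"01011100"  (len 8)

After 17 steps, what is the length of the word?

t=0: "01011100"  (len 8)
t=1: "1011100"  (len 7)
t=2: "011100001"  (len 9)
t=3: "11100001"  (len 8)
t=4: "1100001111"  (len 10)
t=5: "100001111001"  (len 12)
t=6: "00001111001010"  (len 14)
t=7: "0001111001010"  (len 13)
t=8: "001111001010"  (len 12)
t=9: "01111001010"  (len 11)
t=10: "1111001010"  (len 10)
t=11: "111001010001"  (len 12)
t=12: "11001010001010"  (len 14)
t=13: "1001010001010111"  (len 16)
t=14: "001010001010111001"  (len 18)
t=15: "01010001010111001"  (len 17)
t=16: "1010001010111001"  (len 16)
t=17: "010001010111001001"  (len 18)

18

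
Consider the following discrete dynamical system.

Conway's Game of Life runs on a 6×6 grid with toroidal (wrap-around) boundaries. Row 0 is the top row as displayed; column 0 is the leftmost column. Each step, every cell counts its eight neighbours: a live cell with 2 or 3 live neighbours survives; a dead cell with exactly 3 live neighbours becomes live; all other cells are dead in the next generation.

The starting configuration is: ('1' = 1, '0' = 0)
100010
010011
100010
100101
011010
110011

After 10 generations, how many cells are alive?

0) 100010
010011
100010
100101
011010
110011
1) 000100
010110
010100
101100
001000
001010
2) 000000
000110
110000
000100
001000
001000
3) 000100
000000
001110
011000
001100
000000
4) 000000
001010
011100
010010
011100
001100
5) 001000
011000
010010
100010
010010
010100
6) 000100
011100
111101
110110
111111
010100
7) 010110
000000
000001
000000
000000
010001
8) 101010
000010
000000
000000
000000
101010
9) 000010
000101
000000
000000
000000
000000
10) 000010
000010
000000
000000
000000
000000

2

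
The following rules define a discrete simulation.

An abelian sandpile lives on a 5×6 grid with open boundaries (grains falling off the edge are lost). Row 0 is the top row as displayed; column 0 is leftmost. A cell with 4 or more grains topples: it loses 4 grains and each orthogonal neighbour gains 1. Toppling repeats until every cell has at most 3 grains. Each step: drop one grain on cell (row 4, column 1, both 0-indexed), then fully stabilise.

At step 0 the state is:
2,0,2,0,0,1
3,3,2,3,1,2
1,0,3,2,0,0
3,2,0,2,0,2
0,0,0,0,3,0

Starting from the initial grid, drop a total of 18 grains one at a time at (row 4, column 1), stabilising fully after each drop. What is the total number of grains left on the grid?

k=0  2,0,2,0,0,1
3,3,2,3,1,2
1,0,3,2,0,0
3,2,0,2,0,2
0,0,0,0,3,0
k=1  2,0,2,0,0,1
3,3,2,3,1,2
1,0,3,2,0,0
3,2,0,2,0,2
0,1,0,0,3,0
k=2  2,0,2,0,0,1
3,3,2,3,1,2
1,0,3,2,0,0
3,2,0,2,0,2
0,2,0,0,3,0
k=3  2,0,2,0,0,1
3,3,2,3,1,2
1,0,3,2,0,0
3,2,0,2,0,2
0,3,0,0,3,0
k=4  2,0,2,0,0,1
3,3,2,3,1,2
1,0,3,2,0,0
3,3,0,2,0,2
1,0,1,0,3,0
k=5  2,0,2,0,0,1
3,3,2,3,1,2
1,0,3,2,0,0
3,3,0,2,0,2
1,1,1,0,3,0
k=6  2,0,2,0,0,1
3,3,2,3,1,2
1,0,3,2,0,0
3,3,0,2,0,2
1,2,1,0,3,0
k=7  2,0,2,0,0,1
3,3,2,3,1,2
1,0,3,2,0,0
3,3,0,2,0,2
1,3,1,0,3,0
k=8  2,0,2,0,0,1
3,3,2,3,1,2
2,1,3,2,0,0
0,1,1,2,0,2
3,1,2,0,3,0
k=9  2,0,2,0,0,1
3,3,2,3,1,2
2,1,3,2,0,0
0,1,1,2,0,2
3,2,2,0,3,0
k=10  2,0,2,0,0,1
3,3,2,3,1,2
2,1,3,2,0,0
0,1,1,2,0,2
3,3,2,0,3,0
k=11  2,0,2,0,0,1
3,3,2,3,1,2
2,1,3,2,0,0
1,2,1,2,0,2
0,1,3,0,3,0
k=12  2,0,2,0,0,1
3,3,2,3,1,2
2,1,3,2,0,0
1,2,1,2,0,2
0,2,3,0,3,0
k=13  2,0,2,0,0,1
3,3,2,3,1,2
2,1,3,2,0,0
1,2,1,2,0,2
0,3,3,0,3,0
k=14  2,0,2,0,0,1
3,3,2,3,1,2
2,1,3,2,0,0
1,3,2,2,0,2
1,1,0,1,3,0
k=15  2,0,2,0,0,1
3,3,2,3,1,2
2,1,3,2,0,0
1,3,2,2,0,2
1,2,0,1,3,0
k=16  2,0,2,0,0,1
3,3,2,3,1,2
2,1,3,2,0,0
1,3,2,2,0,2
1,3,0,1,3,0
k=17  2,0,2,0,0,1
3,3,2,3,1,2
2,2,3,2,0,0
2,0,3,2,0,2
2,1,1,1,3,0
k=18  2,0,2,0,0,1
3,3,2,3,1,2
2,2,3,2,0,0
2,0,3,2,0,2
2,2,1,1,3,0

46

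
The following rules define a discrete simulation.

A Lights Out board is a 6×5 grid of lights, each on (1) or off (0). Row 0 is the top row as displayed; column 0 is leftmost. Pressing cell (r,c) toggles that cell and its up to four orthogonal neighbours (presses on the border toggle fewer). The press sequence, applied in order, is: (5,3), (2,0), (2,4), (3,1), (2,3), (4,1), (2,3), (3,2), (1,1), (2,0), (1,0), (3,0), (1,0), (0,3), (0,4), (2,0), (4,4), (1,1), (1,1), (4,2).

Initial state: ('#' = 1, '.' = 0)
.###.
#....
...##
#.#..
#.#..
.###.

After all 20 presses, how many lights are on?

step 0: .###.
#....
...##
#.#..
#.#..
.###.
step 1: .###.
#....
...##
#.#..
#.##.
.#..#
step 2: .###.
.....
##.##
..#..
#.##.
.#..#
step 3: .###.
....#
##...
..#.#
#.##.
.#..#
step 4: .###.
....#
#....
##..#
####.
.#..#
step 5: .###.
...##
#.###
##.##
####.
.#..#
step 6: .###.
...##
#.###
#..##
...#.
....#
step 7: .###.
....#
#....
#...#
...#.
....#
step 8: .###.
....#
#.#..
#####
..##.
....#
step 9: ..##.
###.#
###..
#####
..##.
....#
step 10: ..##.
.##.#
..#..
.####
..##.
....#
step 11: #.##.
#.#.#
#.#..
.####
..##.
....#
step 12: #.##.
#.#.#
..#..
#.###
#.##.
....#
step 13: ..##.
.##.#
#.#..
#.###
#.##.
....#
step 14: ....#
.####
#.#..
#.###
#.##.
....#
step 15: ...#.
.###.
#.#..
#.###
#.##.
....#
step 16: ...#.
####.
.##..
..###
#.##.
....#
step 17: ...#.
####.
.##..
..##.
#.#.#
.....
step 18: .#.#.
...#.
..#..
..##.
#.#.#
.....
step 19: ...#.
####.
.##..
..##.
#.#.#
.....
step 20: ...#.
####.
.##..
...#.
##.##
..#..

13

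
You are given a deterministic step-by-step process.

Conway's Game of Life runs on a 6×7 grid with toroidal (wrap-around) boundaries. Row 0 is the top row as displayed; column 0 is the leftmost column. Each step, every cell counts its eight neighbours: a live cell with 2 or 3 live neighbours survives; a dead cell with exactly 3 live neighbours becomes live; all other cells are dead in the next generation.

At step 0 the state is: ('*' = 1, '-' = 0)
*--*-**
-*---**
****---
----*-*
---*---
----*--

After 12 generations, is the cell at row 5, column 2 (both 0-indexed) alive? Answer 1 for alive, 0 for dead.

[0] *--*-**
-*---**
****---
----*-*
---*---
----*--
[1] *------
---*-*-
-****--
**--*--
---***-
---****
[2] ---*---
-*-*---
**---*-
**-----
*-*----
---*--*
[3] ---**--
**--*--
------*
--*----
*-*---*
--**---
[4] -*--*--
*--***-
**-----
**----*
--*----
-**-*--
[5] **-----
*-*****
--*-**-
--*---*
--**---
-**----
[6] ----**-
*-*----
*-*----
-**-**-
---*---
*--*---
[7] -*-**-*
---*--*
*-*---*
-**-*--
-*-*---
---*---
[8] *--***-
-*-**-*
*-*--**
-------
-*-**--
*--*---
[9] **---*-
-*-----
*******
*******
--***--
**---**
[10] --*--*-
---*---
-------
-------
-------
---*-*-
[11] --**---
-------
-------
-------
-------
----*--
[12] ---*---
-------
-------
-------
-------
---*---

0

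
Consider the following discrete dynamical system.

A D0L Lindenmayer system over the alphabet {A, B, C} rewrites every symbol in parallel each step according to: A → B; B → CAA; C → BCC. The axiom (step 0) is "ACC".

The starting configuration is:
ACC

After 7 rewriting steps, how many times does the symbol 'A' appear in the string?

480

[0] ACC
[1] BBCCBCC
[2] CAACAABCCBCCCAABCCBCC
[3] BCCBBBCCBBCAABCCBCCCAABCCBCCBCCBBCAABCCBCCCAABCCBCC
[4] CAABCCBCCCAACAACAABCCBCCCAACAABCCBBCAABCCBCCCAABCCBCCBCCBB…BCCBCCCAACAABCCBBCAABCCBCCCAABCCBCCBCCBBCAABCCBCCCAABCCBCC  (len 137)
[5] BCCBBCAABCCBCCCAABCCBCCBCCBBBCCBBBCCBBCAABCCBCCCAABCCBCCBC…BCCBCCCAACAABCCBBCAABCCBCCCAABCCBCCBCCBBCAABCCBCCCAABCCBCC  (len 343)
[6] CAABCCBCCCAACAABCCBBCAABCCBCCCAABCCBCCBCCBBCAABCCBCCCAABCC…BCCBCCCAACAABCCBBCAABCCBCCCAABCCBCCBCCBBCAABCCBCCCAABCCBCC  (len 893)
[7] BCCBBCAABCCBCCCAABCCBCCBCCBBBCCBBCAABCCBCCCAACAABCCBBCAABC…BCCBCCCAACAABCCBBCAABCCBCCCAABCCBCCBCCBBCAABCCBCCCAABCCBCC  (len 2267)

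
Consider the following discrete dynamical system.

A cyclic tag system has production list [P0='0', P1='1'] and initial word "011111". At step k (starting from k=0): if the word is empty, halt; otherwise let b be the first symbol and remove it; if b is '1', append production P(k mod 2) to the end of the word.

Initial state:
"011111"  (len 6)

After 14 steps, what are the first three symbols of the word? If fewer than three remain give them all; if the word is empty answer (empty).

(empty)

gen 0: "011111"  (len 6)
gen 1: "11111"  (len 5)
gen 2: "11111"  (len 5)
gen 3: "11110"  (len 5)
gen 4: "11101"  (len 5)
gen 5: "11010"  (len 5)
gen 6: "10101"  (len 5)
gen 7: "01010"  (len 5)
gen 8: "1010"  (len 4)
gen 9: "0100"  (len 4)
gen 10: "100"  (len 3)
gen 11: "000"  (len 3)
gen 12: "00"  (len 2)
gen 13: "0"  (len 1)
gen 14: (halted — word empty)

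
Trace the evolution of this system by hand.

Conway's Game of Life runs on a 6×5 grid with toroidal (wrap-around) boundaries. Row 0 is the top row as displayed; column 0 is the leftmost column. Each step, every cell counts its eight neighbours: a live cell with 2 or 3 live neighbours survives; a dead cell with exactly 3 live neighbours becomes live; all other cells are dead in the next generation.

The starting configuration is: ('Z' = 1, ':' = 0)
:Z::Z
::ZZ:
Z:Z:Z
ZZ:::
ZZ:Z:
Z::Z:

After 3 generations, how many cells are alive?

t=0: :Z::Z
::ZZ:
Z:Z:Z
ZZ:::
ZZ:Z:
Z::Z:
t=1: ZZ::Z
::Z::
Z:Z:Z
:::Z:
:::::
:::Z:
t=2: ZZZZZ
::Z::
:ZZ:Z
:::ZZ
:::::
Z:::Z
t=3: ::Z::
:::::
ZZZ:Z
Z:ZZZ
Z::Z:
::Z::

12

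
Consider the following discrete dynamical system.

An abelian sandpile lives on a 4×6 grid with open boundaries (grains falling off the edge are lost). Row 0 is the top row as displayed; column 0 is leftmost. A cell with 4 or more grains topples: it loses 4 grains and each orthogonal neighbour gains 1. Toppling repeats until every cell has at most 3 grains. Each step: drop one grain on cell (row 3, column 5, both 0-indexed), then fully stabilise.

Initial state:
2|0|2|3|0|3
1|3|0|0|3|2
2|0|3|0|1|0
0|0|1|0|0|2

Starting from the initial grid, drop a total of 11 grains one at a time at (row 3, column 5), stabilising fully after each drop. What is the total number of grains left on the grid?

33

k=0  2|0|2|3|0|3
1|3|0|0|3|2
2|0|3|0|1|0
0|0|1|0|0|2
k=1  2|0|2|3|0|3
1|3|0|0|3|2
2|0|3|0|1|0
0|0|1|0|0|3
k=2  2|0|2|3|0|3
1|3|0|0|3|2
2|0|3|0|1|1
0|0|1|0|1|0
k=3  2|0|2|3|0|3
1|3|0|0|3|2
2|0|3|0|1|1
0|0|1|0|1|1
k=4  2|0|2|3|0|3
1|3|0|0|3|2
2|0|3|0|1|1
0|0|1|0|1|2
k=5  2|0|2|3|0|3
1|3|0|0|3|2
2|0|3|0|1|1
0|0|1|0|1|3
k=6  2|0|2|3|0|3
1|3|0|0|3|2
2|0|3|0|1|2
0|0|1|0|2|0
k=7  2|0|2|3|0|3
1|3|0|0|3|2
2|0|3|0|1|2
0|0|1|0|2|1
k=8  2|0|2|3|0|3
1|3|0|0|3|2
2|0|3|0|1|2
0|0|1|0|2|2
k=9  2|0|2|3|0|3
1|3|0|0|3|2
2|0|3|0|1|2
0|0|1|0|2|3
k=10  2|0|2|3|0|3
1|3|0|0|3|2
2|0|3|0|1|3
0|0|1|0|3|0
k=11  2|0|2|3|0|3
1|3|0|0|3|2
2|0|3|0|1|3
0|0|1|0|3|1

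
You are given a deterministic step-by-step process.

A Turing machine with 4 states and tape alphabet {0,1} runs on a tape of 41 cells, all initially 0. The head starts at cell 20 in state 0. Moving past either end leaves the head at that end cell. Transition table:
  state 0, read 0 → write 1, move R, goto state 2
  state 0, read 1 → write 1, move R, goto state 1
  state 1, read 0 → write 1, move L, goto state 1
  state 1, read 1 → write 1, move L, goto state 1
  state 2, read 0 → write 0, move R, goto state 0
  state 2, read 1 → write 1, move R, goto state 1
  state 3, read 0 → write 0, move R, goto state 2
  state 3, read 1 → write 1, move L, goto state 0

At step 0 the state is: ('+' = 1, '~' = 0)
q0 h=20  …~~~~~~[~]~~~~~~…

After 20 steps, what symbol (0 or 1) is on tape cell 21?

0) q0 h=20  …~~~~~~[~]~~~~~~…
1) q2 h=21  …~~~~~+[~]~~~~~~…
2) q0 h=22  …~~~~+~[~]~~~~~~…
3) q2 h=23  …~~~+~+[~]~~~~~~…
4) q0 h=24  …~~+~+~[~]~~~~~~…
5) q2 h=25  …~+~+~+[~]~~~~~~…
6) q0 h=26  …+~+~+~[~]~~~~~~…
7) q2 h=27  …~+~+~+[~]~~~~~~…
8) q0 h=28  …+~+~+~[~]~~~~~~…
9) q2 h=29  …~+~+~+[~]~~~~~~…
10) q0 h=30  …+~+~+~[~]~~~~~~…
11) q2 h=31  …~+~+~+[~]~~~~~~…
12) q0 h=32  …+~+~+~[~]~~~~~~…
13) q2 h=33  …~+~+~+[~]~~~~~~…
14) q0 h=34  …+~+~+~[~]~~~~~~|
15) q2 h=35  …~+~+~+[~]~~~~~|
16) q0 h=36  …+~+~+~[~]~~~~|
17) q2 h=37  …~+~+~+[~]~~~|
18) q0 h=38  …+~+~+~[~]~~|
19) q2 h=39  …~+~+~+[~]~|
20) q0 h=40  …+~+~+~[~]|

0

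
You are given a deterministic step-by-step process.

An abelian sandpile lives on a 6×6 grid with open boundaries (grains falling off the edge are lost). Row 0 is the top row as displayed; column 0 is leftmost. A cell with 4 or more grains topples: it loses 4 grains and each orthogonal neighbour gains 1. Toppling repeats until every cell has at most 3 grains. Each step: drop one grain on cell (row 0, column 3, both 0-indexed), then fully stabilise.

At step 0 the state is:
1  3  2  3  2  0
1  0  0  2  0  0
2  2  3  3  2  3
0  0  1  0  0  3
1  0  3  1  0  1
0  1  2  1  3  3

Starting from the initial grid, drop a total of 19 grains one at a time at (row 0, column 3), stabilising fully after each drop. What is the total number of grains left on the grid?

54

0) 1  3  2  3  2  0
1  0  0  2  0  0
2  2  3  3  2  3
0  0  1  0  0  3
1  0  3  1  0  1
0  1  2  1  3  3
1) 1  3  3  0  3  0
1  0  0  3  0  0
2  2  3  3  2  3
0  0  1  0  0  3
1  0  3  1  0  1
0  1  2  1  3  3
2) 1  3  3  1  3  0
1  0  0  3  0  0
2  2  3  3  2  3
0  0  1  0  0  3
1  0  3  1  0  1
0  1  2  1  3  3
3) 1  3  3  2  3  0
1  0  0  3  0  0
2  2  3  3  2  3
0  0  1  0  0  3
1  0  3  1  0  1
0  1  2  1  3  3
4) 1  3  3  3  3  0
1  0  0  3  0  0
2  2  3  3  2  3
0  0  1  0  0  3
1  0  3  1  0  1
0  1  2  1  3  3
5) 2  0  1  3  0  1
1  1  3  1  2  0
2  3  0  1  3  3
0  0  2  1  0  3
1  0  3  1  0  1
0  1  2  1  3  3
6) 2  0  2  0  1  1
1  1  3  2  2  0
2  3  0  1  3  3
0  0  2  1  0  3
1  0  3  1  0  1
0  1  2  1  3  3
7) 2  0  2  1  1  1
1  1  3  2  2  0
2  3  0  1  3  3
0  0  2  1  0  3
1  0  3  1  0  1
0  1  2  1  3  3
8) 2  0  2  2  1  1
1  1  3  2  2  0
2  3  0  1  3  3
0  0  2  1  0  3
1  0  3  1  0  1
0  1  2  1  3  3
9) 2  0  2  3  1  1
1  1  3  2  2  0
2  3  0  1  3  3
0  0  2  1  0  3
1  0  3  1  0  1
0  1  2  1  3  3
10) 2  0  3  0  2  1
1  1  3  3  2  0
2  3  0  1  3  3
0  0  2  1  0  3
1  0  3  1  0  1
0  1  2  1  3  3
11) 2  0  3  1  2  1
1  1  3  3  2  0
2  3  0  1  3  3
0  0  2  1  0  3
1  0  3  1  0  1
0  1  2  1  3  3
12) 2  0  3  2  2  1
1  1  3  3  2  0
2  3  0  1  3  3
0  0  2  1  0  3
1  0  3  1  0  1
0  1  2  1  3  3
13) 2  0  3  3  2  1
1  1  3  3  2  0
2  3  0  1  3  3
0  0  2  1  0  3
1  0  3  1  0  1
0  1  2  1  3  3
14) 2  1  1  2  3  1
1  2  1  1  3  0
2  3  1  2  3  3
0  0  2  1  0  3
1  0  3  1  0  1
0  1  2  1  3  3
15) 2  1  1  3  3  1
1  2  1  1  3  0
2  3  1  2  3  3
0  0  2  1  0  3
1  0  3  1  0  1
0  1  2  1  3  3
16) 2  1  2  1  1  2
1  2  1  3  1  2
2  3  1  3  1  1
0  0  2  1  2  0
1  0  3  1  0  2
0  1  2  1  3  3
17) 2  1  2  2  1  2
1  2  1  3  1  2
2  3  1  3  1  1
0  0  2  1  2  0
1  0  3  1  0  2
0  1  2  1  3  3
18) 2  1  2  3  1  2
1  2  1  3  1  2
2  3  1  3  1  1
0  0  2  1  2  0
1  0  3  1  0  2
0  1  2  1  3  3
19) 2  1  3  1  2  2
1  2  2  1  2  2
2  3  2  0  2  1
0  0  2  2  2  0
1  0  3  1  0  2
0  1  2  1  3  3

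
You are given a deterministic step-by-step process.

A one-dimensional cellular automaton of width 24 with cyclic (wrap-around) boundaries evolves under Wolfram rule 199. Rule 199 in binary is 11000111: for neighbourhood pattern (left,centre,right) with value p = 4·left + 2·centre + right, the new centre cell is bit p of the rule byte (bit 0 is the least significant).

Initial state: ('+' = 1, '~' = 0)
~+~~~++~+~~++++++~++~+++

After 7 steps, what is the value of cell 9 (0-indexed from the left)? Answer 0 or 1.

0

[0] ~+~~~++~+~~++++++~++~+++
[1] ~+~++~+~+~+~+++++~~+~~++
[2] ~+~~+~+~+~+~~++++~++~+~+
[3] ~+~++~+~+~+~+~+++~~+~+~+
[4] ~+~~+~+~+~+~+~~++~++~+~+
[5] ~+~++~+~+~+~+~+~+~~+~+~+
[6] ~+~~+~+~+~+~+~+~+~++~+~+
[7] ~+~++~+~+~+~+~+~+~~+~+~+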